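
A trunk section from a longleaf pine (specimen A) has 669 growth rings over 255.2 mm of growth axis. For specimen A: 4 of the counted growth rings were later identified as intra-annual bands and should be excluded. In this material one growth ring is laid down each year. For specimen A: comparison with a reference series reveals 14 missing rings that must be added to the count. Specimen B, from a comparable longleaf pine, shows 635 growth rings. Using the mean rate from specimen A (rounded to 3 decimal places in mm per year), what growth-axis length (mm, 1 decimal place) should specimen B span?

Specimen A: correcting the raw count gives 669 − 4 + 14 = 679 true growth rings.
A: Extension rate ≈ 255.2 / 679 = 0.376 mm per year.
For B, 0.376 mm/year × 635 years = 238.8 mm.

238.8 mm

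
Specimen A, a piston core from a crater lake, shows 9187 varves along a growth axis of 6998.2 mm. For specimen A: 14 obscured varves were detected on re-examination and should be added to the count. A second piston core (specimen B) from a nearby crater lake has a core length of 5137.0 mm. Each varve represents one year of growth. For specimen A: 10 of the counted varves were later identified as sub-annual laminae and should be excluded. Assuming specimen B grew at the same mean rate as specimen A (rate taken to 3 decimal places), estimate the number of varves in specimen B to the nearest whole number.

Specimen A: true varve count = 9187 − 10 + 14 = 9191.
A: Mean rate = 6998.2 mm / 9191 years ≈ 0.761 mm per year.
Specimen B: 5137.0 mm / 0.761 mm per year = 6750.33 years ≈ 6750 varves.

6750 varves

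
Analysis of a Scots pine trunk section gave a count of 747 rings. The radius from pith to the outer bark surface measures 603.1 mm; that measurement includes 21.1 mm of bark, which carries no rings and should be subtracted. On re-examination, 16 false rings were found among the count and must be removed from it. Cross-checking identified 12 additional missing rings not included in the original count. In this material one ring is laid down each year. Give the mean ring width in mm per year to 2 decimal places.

Correcting the raw count gives 747 − 16 + 12 = 743 true rings.
Net length = 603.1 − 21.1 = 582.0 mm.
Mean rate = 582.0 mm / 743 years ≈ 0.78 mm per year.

0.78 mm per year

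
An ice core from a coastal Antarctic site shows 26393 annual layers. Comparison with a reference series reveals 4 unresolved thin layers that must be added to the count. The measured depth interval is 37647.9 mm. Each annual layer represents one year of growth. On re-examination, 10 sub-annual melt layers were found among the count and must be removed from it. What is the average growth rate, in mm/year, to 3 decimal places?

1.427 mm/year

After corrections the count is 26393 − 10 + 4 = 26387 annual layers.
Extension rate ≈ 37647.9 / 26387 = 1.427 mm/year.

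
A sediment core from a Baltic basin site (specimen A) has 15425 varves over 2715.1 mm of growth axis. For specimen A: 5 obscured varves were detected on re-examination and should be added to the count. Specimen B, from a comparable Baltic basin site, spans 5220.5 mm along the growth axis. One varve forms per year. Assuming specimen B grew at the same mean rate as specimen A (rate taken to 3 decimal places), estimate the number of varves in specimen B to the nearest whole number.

Specimen A: adjusted count: 15425 + 5 = 15430 varves.
A: 2715.1 mm over 15430 years gives 2715.1 / 15430 ≈ 0.176 mm/yr.
B spans 5220.5 / 0.176 = 29661.93 years ≈ 29662 varves.

29662 varves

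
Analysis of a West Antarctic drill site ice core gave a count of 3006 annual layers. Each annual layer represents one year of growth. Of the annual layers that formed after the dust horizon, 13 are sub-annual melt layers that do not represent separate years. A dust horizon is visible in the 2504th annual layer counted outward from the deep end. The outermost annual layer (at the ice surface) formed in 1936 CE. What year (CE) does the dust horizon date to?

3006 − 2504 = 502 annual layers lie beyond the dust horizon toward the ice surface.
Excluding 13 false annual layers: 502 − 13 = 489.
1936 − 489 = 1447 CE.

1447 CE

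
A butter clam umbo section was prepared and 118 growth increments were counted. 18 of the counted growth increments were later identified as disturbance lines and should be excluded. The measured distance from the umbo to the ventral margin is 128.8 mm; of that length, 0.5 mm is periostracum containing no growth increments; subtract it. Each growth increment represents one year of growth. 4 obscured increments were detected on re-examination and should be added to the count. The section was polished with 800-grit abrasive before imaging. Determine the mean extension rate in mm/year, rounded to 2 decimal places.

After corrections the count is 118 − 18 + 4 = 104 growth increments.
Removing the 0.5 mm offcut leaves 128.8 − 0.5 = 128.3 mm.
128.3 mm over 104 years gives 128.3 / 104 ≈ 1.23 mm/year.

1.23 mm/year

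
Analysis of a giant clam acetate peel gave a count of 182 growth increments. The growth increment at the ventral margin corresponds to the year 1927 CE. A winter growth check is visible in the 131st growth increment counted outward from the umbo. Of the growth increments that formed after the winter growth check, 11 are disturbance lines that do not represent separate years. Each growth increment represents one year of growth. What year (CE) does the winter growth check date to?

Between growth increment 131 and the ventral margin there are 182 − 131 = 51 growth increments.
Removing the 11 false growth increments leaves 51 − 11 = 40 true growth increments beyond the winter growth check.
Counting back 40 years from 1927 CE places the winter growth check in 1927 − 40 = 1887 CE.

1887 CE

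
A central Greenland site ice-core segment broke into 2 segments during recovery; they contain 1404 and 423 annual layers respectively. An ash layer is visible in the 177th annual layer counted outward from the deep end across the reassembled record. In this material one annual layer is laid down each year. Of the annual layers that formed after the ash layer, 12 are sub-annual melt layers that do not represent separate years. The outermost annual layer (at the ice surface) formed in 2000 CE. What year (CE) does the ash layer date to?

Total annual layers = 1404 + 423 = 1827.
Between annual layer 177 and the ice surface there are 1827 − 177 = 1650 annual layers.
Removing the 12 false annual layers leaves 1650 − 12 = 1638 true annual layers beyond the ash layer.
Counting back 1638 years from 2000 CE places the ash layer in 2000 − 1638 = 362 CE.

362 CE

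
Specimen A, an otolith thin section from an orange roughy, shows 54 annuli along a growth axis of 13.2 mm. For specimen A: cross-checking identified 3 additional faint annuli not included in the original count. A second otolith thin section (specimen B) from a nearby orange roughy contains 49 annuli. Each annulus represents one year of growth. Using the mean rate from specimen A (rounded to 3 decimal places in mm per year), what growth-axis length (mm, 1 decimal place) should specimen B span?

11.4 mm

Specimen A: after corrections the count is 54 + 3 = 57 annuli.
A: 13.2 mm over 57 years gives 13.2 / 57 ≈ 0.232 mm/yr.
For B, 0.232 mm/year × 49 years = 11.4 mm.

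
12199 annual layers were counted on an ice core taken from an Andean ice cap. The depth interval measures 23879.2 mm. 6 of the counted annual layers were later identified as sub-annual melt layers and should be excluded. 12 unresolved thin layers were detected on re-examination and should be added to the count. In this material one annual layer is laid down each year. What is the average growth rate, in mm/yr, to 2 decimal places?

Correcting the raw count gives 12199 − 6 + 12 = 12205 true annual layers.
Mean rate = 23879.2 mm / 12205 years ≈ 1.96 mm/yr.

1.96 mm/yr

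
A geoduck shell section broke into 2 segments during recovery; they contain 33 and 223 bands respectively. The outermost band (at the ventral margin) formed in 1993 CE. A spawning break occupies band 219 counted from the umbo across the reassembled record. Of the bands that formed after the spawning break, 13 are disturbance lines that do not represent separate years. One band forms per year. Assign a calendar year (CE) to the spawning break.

Total bands = 33 + 223 = 256.
256 − 219 = 37 bands lie beyond the spawning break toward the ventral margin.
37 − 13 false = 24 true bands after the spawning break.
Counting back 24 years from 1993 CE places the spawning break in 1993 − 24 = 1969 CE.

1969 CE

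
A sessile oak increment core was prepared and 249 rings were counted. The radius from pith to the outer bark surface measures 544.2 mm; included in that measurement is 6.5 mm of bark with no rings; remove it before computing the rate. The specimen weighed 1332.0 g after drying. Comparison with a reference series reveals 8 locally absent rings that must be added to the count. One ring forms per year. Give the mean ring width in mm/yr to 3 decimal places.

2.092 mm/yr

True ring count = 249 + 8 = 257.
Removing the 6.5 mm offcut leaves 544.2 − 6.5 = 537.7 mm.
Extension rate ≈ 537.7 / 257 = 2.092 mm/yr.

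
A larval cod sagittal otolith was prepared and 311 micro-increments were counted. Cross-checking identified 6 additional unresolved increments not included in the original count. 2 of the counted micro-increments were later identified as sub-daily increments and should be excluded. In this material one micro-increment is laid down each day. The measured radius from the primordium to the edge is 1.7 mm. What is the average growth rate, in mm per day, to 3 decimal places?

After corrections the count is 311 − 2 + 6 = 315 micro-increments.
Extension rate ≈ 1.7 / 315 = 0.005 mm per day.

0.005 mm per day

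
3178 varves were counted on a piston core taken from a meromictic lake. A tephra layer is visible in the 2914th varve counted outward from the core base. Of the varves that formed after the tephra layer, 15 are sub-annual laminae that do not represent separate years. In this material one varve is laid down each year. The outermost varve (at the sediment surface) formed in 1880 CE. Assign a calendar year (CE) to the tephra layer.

The tephra layer sits at varve 2914 from the core base, so 3178 − 2914 = 264 varves formed after it.
Excluding 15 false varves: 264 − 15 = 249.
1880 − 249 = 1631 CE.

1631 CE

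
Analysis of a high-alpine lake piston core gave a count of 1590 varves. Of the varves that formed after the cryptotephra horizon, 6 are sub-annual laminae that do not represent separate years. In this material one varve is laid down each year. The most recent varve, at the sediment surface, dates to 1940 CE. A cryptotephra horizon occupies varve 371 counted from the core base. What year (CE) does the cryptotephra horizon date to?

727 CE

The cryptotephra horizon sits at varve 371 from the core base, so 1590 − 371 = 1219 varves formed after it.
Excluding 6 false varves: 1219 − 6 = 1213.
1940 − 1213 = 727 CE.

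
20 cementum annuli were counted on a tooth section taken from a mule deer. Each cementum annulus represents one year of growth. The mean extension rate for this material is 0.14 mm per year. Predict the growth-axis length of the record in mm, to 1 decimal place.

The record spans 20 years at 0.14 mm per year.
Predicted length = 0.14 mm/year × 20 years = 2.8 mm.

2.8 mm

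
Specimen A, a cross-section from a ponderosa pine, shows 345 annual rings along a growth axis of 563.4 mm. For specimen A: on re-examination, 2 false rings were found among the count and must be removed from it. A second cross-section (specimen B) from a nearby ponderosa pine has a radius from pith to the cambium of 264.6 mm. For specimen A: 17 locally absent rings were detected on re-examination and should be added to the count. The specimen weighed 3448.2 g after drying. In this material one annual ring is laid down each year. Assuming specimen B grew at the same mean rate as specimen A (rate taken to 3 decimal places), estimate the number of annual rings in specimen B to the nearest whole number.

169 annual rings

Specimen A: correcting the raw count gives 345 − 2 + 17 = 360 true annual rings.
A: 563.4 mm over 360 years gives 563.4 / 360 ≈ 1.565 mm/year.
For B, 264.6 / 1.565 = 169.07 years ≈ 169 annual rings.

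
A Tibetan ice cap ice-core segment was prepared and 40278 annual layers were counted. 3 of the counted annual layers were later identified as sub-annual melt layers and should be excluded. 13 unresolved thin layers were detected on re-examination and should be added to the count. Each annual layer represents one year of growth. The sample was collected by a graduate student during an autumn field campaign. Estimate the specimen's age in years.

40288 years

True annual layer count = 40278 − 3 + 13 = 40288.
With a one-to-one annual layer periodicity this is 40288 years.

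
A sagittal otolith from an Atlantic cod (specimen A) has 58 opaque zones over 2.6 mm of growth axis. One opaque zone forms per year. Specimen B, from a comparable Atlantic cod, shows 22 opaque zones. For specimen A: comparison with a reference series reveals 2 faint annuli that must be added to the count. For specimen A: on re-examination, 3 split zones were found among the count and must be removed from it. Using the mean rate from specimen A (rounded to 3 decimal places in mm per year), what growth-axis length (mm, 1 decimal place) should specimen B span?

1.0 mm

Specimen A: correcting the raw count gives 58 − 3 + 2 = 57 true opaque zones.
A: Mean rate = 2.6 mm / 57 years ≈ 0.046 mm/year.
For B, 0.046 mm/year × 22 years = 1.0 mm.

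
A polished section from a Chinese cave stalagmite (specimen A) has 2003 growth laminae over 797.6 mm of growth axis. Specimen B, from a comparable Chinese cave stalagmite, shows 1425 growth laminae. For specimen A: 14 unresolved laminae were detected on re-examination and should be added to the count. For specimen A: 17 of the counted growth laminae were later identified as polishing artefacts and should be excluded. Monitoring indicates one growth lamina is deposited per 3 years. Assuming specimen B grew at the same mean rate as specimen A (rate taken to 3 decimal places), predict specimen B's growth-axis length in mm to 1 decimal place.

Specimen A: true growth lamina count = 2003 − 17 + 14 = 2000.
Specimen A: multiplying by 3 years per growth lamina: 2000 × 3 = 6000 years.
A: Mean rate = 797.6 mm / 6000 years ≈ 0.133 mm per year.
Specimen B: 1425 growth laminae at 3 years each span 1425 × 3 = 4275 years. For B, 0.133 mm/year × 4275 years = 568.6 mm.

568.6 mm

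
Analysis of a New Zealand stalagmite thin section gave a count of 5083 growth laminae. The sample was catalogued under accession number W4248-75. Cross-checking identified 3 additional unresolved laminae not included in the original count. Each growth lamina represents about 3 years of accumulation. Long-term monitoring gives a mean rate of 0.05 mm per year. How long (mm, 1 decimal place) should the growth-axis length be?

Correcting the raw count gives 5083 + 3 = 5086 true growth laminae.
5086 growth laminae at 3 years each span 5086 × 3 = 15258 years.
Length ≈ 0.05 × 15258 = 762.9 mm.

762.9 mm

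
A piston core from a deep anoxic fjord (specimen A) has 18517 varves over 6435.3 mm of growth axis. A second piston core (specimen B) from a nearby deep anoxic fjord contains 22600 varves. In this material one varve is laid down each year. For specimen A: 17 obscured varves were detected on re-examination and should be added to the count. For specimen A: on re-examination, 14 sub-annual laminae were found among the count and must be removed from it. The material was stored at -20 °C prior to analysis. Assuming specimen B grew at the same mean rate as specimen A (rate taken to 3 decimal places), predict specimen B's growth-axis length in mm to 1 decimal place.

7842.2 mm

Specimen A: adjusted count: 18517 − 14 + 17 = 18520 varves.
A: Mean rate = 6435.3 mm / 18520 years ≈ 0.347 mm per year.
For B, 0.347 mm/year × 22600 years = 7842.2 mm.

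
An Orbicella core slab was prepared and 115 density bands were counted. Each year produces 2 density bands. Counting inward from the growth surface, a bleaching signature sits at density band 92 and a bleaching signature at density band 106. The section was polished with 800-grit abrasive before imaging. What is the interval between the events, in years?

7 years

The two markers are separated by 106 − 92 = 14 density bands.
14 density bands at 2 per year is 14 / 2 = 7 years.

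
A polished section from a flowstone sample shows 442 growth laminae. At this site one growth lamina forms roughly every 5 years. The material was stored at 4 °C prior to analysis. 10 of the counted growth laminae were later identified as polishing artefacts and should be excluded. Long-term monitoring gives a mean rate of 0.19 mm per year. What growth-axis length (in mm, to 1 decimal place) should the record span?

After corrections the count is 442 − 10 = 432 growth laminae.
Multiplying by 5 years per growth lamina: 432 × 5 = 2160 years.
Length ≈ 0.19 × 2160 = 410.4 mm.

410.4 mm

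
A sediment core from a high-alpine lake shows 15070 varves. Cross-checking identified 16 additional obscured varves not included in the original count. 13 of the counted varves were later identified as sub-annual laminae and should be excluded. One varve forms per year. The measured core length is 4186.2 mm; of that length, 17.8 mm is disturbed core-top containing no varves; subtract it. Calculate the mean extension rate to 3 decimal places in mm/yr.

Correcting the raw count gives 15070 − 13 + 16 = 15073 true varves.
Removing the 17.8 mm offcut leaves 4186.2 − 17.8 = 4168.4 mm.
Mean rate = 4168.4 mm / 15073 years ≈ 0.277 mm/yr.

0.277 mm/yr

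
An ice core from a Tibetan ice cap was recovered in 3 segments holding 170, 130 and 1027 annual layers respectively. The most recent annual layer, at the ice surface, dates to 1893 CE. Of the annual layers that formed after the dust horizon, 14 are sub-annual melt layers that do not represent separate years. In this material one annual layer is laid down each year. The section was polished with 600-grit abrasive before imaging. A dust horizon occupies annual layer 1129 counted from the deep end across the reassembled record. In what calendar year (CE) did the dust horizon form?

Total annual layers = 170 + 130 + 1027 = 1327.
The dust horizon sits at annual layer 1129 from the deep end, so 1327 − 1129 = 198 annual layers formed after it.
Excluding 14 false annual layers: 198 − 14 = 184.
1893 − 184 = 1709 CE.

1709 CE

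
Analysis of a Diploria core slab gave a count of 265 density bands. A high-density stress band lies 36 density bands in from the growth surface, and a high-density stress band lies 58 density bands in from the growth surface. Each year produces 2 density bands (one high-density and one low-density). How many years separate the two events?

11 years

58 − 36 = 22 density bands lie between the two events.
22 density bands at 2 per year is 22 / 2 = 11 years.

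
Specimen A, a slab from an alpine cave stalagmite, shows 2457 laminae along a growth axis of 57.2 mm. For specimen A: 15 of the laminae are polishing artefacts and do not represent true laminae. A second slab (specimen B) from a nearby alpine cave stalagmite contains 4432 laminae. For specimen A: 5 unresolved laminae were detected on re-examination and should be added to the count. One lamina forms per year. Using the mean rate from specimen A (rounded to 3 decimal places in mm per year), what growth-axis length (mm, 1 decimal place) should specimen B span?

101.9 mm

Specimen A: adjusted count: 2457 − 15 + 5 = 2447 laminae.
A: Mean rate = 57.2 mm / 2447 years ≈ 0.023 mm/year.
B's length ≈ 0.023 × 4432 = 101.9 mm.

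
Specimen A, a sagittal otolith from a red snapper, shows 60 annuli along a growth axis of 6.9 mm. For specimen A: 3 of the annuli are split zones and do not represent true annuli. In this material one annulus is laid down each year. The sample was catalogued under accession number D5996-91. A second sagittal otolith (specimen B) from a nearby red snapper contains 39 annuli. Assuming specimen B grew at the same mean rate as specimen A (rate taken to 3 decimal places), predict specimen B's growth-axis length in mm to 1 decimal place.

4.7 mm

Specimen A: after corrections the count is 60 − 3 = 57 annuli.
A: Extension rate ≈ 6.9 / 57 = 0.121 mm/year.
B's length ≈ 0.121 × 39 = 4.7 mm.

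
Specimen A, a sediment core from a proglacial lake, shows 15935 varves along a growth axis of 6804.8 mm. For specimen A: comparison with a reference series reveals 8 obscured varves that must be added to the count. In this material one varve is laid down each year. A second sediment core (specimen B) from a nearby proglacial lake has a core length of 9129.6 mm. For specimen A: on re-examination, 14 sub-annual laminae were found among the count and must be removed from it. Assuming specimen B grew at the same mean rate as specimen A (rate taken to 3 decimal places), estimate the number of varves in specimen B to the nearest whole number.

Specimen A: correcting the raw count gives 15935 − 14 + 8 = 15929 true varves.
A: Mean rate = 6804.8 mm / 15929 years ≈ 0.427 mm per year.
B spans 9129.6 / 0.427 = 21380.80 years ≈ 21381 varves.

21381 varves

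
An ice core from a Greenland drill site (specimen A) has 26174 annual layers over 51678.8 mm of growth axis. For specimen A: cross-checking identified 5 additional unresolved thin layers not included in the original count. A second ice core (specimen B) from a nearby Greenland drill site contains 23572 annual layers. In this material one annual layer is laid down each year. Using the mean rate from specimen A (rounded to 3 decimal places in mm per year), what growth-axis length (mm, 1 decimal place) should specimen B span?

Specimen A: adjusted count: 26174 + 5 = 26179 annual layers.
A: Mean rate = 51678.8 mm / 26179 years ≈ 1.974 mm/year.
B's length ≈ 1.974 × 23572 = 46531.1 mm.

46531.1 mm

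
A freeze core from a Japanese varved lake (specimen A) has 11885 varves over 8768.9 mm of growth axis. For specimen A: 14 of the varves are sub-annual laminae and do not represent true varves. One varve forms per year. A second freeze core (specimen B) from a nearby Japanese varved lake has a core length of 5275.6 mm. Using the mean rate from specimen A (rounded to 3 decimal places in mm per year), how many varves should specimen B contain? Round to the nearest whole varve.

Specimen A: after corrections the count is 11885 − 14 = 11871 varves.
A: Mean rate = 8768.9 mm / 11871 years ≈ 0.739 mm/year.
For B, 5275.6 / 0.739 = 7138.84 years ≈ 7139 varves.

7139 varves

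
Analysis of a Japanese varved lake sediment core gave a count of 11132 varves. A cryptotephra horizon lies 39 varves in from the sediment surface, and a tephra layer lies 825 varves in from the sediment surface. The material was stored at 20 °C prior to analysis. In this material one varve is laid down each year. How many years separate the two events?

Separation: 825 − 39 = 786 varves.
One varve per year makes the interval 786 years.

786 years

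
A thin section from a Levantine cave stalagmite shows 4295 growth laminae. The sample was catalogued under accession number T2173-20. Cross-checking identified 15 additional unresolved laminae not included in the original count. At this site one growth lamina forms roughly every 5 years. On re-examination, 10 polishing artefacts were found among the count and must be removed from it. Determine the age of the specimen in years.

Adjusted count: 4295 − 10 + 15 = 4300 growth laminae.
4300 growth laminae at 5 years each span 4300 × 5 = 21500 years.

21500 years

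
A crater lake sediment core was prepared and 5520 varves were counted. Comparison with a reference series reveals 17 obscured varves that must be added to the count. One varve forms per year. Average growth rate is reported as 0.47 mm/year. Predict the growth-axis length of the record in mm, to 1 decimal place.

2602.4 mm

Adjusted count: 5520 + 17 = 5537 varves.
Length ≈ 0.47 × 5537 = 2602.4 mm.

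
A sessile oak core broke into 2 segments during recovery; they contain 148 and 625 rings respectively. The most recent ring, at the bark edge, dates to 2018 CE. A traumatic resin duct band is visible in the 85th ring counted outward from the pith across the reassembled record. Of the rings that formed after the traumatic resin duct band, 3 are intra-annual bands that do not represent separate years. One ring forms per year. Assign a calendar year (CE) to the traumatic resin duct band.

Total rings = 148 + 625 = 773.
773 − 85 = 688 rings lie beyond the traumatic resin duct band toward the bark edge.
688 − 3 false = 685 true rings after the traumatic resin duct band.
2018 − 685 = 1333 CE.

1333 CE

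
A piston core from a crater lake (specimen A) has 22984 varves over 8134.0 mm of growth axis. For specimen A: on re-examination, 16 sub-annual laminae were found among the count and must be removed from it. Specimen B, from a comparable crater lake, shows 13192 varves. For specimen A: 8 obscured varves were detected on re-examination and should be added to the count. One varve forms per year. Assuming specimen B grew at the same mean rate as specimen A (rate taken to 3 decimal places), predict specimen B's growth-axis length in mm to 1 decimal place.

Specimen A: after corrections the count is 22984 − 16 + 8 = 22976 varves.
A: Extension rate ≈ 8134.0 / 22976 = 0.354 mm per year.
B's length ≈ 0.354 × 13192 = 4670.0 mm.

4670.0 mm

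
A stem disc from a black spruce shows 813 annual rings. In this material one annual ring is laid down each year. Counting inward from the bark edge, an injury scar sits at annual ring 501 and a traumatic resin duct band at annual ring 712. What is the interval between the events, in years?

712 − 501 = 211 annual rings lie between the two events.
That is 211 years at one annual ring per year.

211 years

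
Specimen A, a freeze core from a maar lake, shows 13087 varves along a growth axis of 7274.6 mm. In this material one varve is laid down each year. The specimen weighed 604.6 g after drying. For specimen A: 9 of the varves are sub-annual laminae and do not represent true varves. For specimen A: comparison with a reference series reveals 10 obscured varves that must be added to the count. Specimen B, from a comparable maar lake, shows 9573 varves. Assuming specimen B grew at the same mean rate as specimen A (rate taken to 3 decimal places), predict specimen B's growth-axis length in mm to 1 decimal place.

5322.6 mm

Specimen A: adjusted count: 13087 − 9 + 10 = 13088 varves.
A: Mean rate = 7274.6 mm / 13088 years ≈ 0.556 mm/yr.
Length of B = 0.556 × 9573 = 5322.6 mm.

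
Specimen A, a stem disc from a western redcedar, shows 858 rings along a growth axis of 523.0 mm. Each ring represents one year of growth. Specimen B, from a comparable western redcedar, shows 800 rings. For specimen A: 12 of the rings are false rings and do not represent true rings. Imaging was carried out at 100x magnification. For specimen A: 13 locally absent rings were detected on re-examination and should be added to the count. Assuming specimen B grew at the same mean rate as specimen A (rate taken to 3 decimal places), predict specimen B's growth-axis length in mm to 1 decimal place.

Specimen A: after corrections the count is 858 − 12 + 13 = 859 rings.
A: Extension rate ≈ 523.0 / 859 = 0.609 mm/yr.
For B, 0.609 mm/year × 800 years = 487.2 mm.

487.2 mm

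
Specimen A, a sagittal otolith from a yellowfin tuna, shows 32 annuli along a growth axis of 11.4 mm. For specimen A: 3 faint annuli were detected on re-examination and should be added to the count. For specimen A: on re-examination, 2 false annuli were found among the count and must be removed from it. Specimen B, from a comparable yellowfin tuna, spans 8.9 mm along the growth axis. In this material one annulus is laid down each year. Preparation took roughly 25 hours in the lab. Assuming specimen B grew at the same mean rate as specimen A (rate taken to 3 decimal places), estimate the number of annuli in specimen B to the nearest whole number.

26 annuli

Specimen A: after corrections the count is 32 − 2 + 3 = 33 annuli.
A: Extension rate ≈ 11.4 / 33 = 0.345 mm/year.
B spans 8.9 / 0.345 = 25.80 years ≈ 26 annuli.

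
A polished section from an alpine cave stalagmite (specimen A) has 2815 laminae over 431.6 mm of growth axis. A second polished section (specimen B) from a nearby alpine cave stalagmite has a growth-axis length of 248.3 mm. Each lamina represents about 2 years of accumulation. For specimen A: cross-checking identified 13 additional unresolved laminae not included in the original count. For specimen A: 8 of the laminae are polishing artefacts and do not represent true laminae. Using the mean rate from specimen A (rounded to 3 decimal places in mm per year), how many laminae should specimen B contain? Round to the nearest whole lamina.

Specimen A: after corrections the count is 2815 − 8 + 13 = 2820 laminae.
Specimen A: 2820 laminae at 2 years each span 2820 × 2 = 5640 years.
A: Mean rate = 431.6 mm / 5640 years ≈ 0.077 mm/yr.
Specimen B: 248.3 mm / 0.077 mm per year = 3224.68 years; at 2 years per lamina that is 3224.68 / 2 ≈ 1612 laminae.

1612 laminae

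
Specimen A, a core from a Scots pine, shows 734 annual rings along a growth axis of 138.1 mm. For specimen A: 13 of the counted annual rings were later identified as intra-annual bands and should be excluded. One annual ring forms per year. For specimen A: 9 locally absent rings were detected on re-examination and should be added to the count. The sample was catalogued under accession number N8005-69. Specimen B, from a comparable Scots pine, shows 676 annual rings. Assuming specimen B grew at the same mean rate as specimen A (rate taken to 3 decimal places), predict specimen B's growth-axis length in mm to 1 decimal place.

127.8 mm

Specimen A: true annual ring count = 734 − 13 + 9 = 730.
A: Extension rate ≈ 138.1 / 730 = 0.189 mm/year.
Length of B = 0.189 × 676 = 127.8 mm.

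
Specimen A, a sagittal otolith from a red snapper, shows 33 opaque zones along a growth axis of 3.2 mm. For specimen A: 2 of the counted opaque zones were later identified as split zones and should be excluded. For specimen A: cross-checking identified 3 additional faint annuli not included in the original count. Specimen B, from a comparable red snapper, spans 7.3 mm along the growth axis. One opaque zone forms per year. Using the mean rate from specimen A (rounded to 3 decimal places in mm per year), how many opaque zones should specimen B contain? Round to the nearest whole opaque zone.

Specimen A: adjusted count: 33 − 2 + 3 = 34 opaque zones.
A: Extension rate ≈ 3.2 / 34 = 0.094 mm/year.
For B, 7.3 / 0.094 = 77.66 years ≈ 78 opaque zones.

78 opaque zones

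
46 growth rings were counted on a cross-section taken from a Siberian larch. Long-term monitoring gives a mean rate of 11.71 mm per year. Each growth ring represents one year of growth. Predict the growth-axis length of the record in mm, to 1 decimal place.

538.7 mm

46 years of growth are recorded.
Length ≈ 11.71 × 46 = 538.7 mm.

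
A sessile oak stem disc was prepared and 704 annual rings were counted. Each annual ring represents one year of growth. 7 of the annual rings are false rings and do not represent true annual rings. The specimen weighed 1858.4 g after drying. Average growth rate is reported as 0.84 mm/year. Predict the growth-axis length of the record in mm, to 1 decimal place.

585.5 mm

True annual ring count = 704 − 7 = 697.
Predicted length = 0.84 mm/year × 697 years = 585.5 mm.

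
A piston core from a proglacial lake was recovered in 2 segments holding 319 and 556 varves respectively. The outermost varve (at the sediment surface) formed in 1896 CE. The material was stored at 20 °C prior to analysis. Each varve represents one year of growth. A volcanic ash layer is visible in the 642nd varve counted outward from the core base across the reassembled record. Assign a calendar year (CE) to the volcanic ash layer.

Total varves = 319 + 556 = 875.
875 − 642 = 233 varves lie beyond the volcanic ash layer toward the sediment surface.
Counting back 233 years from 1896 CE places the volcanic ash layer in 1896 − 233 = 1663 CE.

1663 CE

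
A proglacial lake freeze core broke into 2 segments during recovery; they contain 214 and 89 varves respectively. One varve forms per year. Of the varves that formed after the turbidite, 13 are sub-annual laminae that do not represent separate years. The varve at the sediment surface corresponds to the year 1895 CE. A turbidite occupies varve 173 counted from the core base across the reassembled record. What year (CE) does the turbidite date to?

1778 CE

Total varves = 214 + 89 = 303.
303 − 173 = 130 varves lie beyond the turbidite toward the sediment surface.
Excluding 13 false varves: 130 − 13 = 117.
The varve at the sediment surface is 1895 CE, so the turbidite dates to 1895 − 117 = 1778 CE.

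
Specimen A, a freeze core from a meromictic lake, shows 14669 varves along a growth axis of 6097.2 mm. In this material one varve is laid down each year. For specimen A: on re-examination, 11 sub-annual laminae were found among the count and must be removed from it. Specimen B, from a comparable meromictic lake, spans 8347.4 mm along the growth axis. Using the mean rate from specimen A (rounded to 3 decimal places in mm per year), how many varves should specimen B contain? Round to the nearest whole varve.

20066 varves

Specimen A: correcting the raw count gives 14669 − 11 = 14658 true varves.
A: 6097.2 mm over 14658 years gives 6097.2 / 14658 ≈ 0.416 mm/yr.
For B, 8347.4 / 0.416 = 20065.87 years ≈ 20066 varves.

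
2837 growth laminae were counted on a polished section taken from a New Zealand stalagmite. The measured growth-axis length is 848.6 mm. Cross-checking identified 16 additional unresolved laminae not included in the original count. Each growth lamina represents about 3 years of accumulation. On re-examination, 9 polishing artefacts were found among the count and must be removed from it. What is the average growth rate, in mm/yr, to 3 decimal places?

0.099 mm/yr

Correcting the raw count gives 2837 − 9 + 16 = 2844 true growth laminae.
Multiplying by 3 years per growth lamina: 2844 × 3 = 8532 years.
Mean rate = 848.6 mm / 8532 years ≈ 0.099 mm/yr.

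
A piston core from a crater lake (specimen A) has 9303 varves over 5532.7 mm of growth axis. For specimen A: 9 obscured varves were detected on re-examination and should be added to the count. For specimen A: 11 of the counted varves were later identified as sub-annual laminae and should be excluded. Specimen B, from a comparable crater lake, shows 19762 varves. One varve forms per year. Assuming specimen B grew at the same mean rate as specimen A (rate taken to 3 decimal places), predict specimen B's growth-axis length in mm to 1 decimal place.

11758.4 mm

Specimen A: after corrections the count is 9303 − 11 + 9 = 9301 varves.
A: Mean rate = 5532.7 mm / 9301 years ≈ 0.595 mm per year.
For B, 0.595 mm/year × 19762 years = 11758.4 mm.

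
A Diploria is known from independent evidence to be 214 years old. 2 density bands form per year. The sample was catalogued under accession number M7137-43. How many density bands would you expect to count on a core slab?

428 density bands

214 years at 2 density bands per year gives 214 × 2 = 428 density bands.
So 428 density bands should be present.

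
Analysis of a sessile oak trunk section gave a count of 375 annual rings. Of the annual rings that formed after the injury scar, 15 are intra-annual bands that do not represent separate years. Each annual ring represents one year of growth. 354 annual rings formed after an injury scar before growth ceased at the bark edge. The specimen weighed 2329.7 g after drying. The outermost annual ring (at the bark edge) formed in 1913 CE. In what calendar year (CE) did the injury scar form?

There are 354 annual rings younger than the injury scar.
Removing the 15 false annual rings leaves 354 − 15 = 339 true annual rings beyond the injury scar.
Counting back 339 years from 1913 CE places the injury scar in 1913 − 339 = 1574 CE.

1574 CE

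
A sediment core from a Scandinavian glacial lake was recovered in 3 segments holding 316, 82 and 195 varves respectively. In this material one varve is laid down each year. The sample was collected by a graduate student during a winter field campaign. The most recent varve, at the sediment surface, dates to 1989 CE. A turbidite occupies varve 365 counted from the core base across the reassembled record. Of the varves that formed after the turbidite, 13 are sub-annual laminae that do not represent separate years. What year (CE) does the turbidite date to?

1774 CE

Total varves = 316 + 82 + 195 = 593.
593 − 365 = 228 varves lie beyond the turbidite toward the sediment surface.
228 − 13 false = 215 true varves after the turbidite.
1989 − 215 = 1774 CE.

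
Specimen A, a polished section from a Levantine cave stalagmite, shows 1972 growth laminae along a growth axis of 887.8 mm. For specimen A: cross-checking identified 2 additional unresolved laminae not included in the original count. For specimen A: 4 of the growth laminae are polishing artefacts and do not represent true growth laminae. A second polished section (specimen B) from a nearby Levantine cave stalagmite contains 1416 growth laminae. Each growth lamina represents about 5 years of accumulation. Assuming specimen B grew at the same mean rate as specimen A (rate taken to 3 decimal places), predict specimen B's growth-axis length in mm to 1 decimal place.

Specimen A: adjusted count: 1972 − 4 + 2 = 1970 growth laminae.
Specimen A: 1970 growth laminae at 5 years each span 1970 × 5 = 9850 years.
A: 887.8 mm over 9850 years gives 887.8 / 9850 ≈ 0.090 mm/year.
Specimen B: 1416 growth laminae at 5 years each span 1416 × 5 = 7080 years. B's length ≈ 0.090 × 7080 = 637.2 mm.

637.2 mm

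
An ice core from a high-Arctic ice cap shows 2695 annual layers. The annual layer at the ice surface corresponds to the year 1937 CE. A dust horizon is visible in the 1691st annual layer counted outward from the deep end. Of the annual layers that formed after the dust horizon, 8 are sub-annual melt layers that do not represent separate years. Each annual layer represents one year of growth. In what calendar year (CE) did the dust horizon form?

The dust horizon sits at annual layer 1691 from the deep end, so 2695 − 1691 = 1004 annual layers formed after it.
Excluding 8 false annual layers: 1004 − 8 = 996.
1937 − 996 = 941 CE.

941 CE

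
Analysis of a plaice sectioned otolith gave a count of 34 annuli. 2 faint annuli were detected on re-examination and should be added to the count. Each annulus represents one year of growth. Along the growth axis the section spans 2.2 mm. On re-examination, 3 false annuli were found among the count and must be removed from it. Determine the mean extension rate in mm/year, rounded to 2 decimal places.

Correcting the raw count gives 34 − 3 + 2 = 33 true annuli.
Extension rate ≈ 2.2 / 33 = 0.07 mm/year.

0.07 mm/year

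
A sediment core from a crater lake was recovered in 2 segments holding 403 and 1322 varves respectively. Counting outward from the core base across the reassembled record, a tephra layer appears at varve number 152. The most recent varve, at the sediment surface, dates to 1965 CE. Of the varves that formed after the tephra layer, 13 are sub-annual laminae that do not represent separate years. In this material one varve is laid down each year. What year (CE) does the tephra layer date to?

Total varves = 403 + 1322 = 1725.
The tephra layer sits at varve 152 from the core base, so 1725 − 152 = 1573 varves formed after it.
Excluding 13 false varves: 1573 − 13 = 1560.
Counting back 1560 years from 1965 CE places the tephra layer in 1965 − 1560 = 405 CE.

405 CE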